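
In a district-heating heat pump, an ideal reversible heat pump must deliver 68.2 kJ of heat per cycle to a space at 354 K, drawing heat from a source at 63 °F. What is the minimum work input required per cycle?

T_C = 63 °F → (63 − 32) × 5/9 = 17.22 °C = 290.37 K.
The Carnot heat-pump COP is COP_HP = T_H/(T_H − T_C) = 354.00/63.63 = 5.5636.
W = Q_H/COP_HP = 68.2/5.5636 = 12.26 kJ.

W_in ≈ 12.26 kJ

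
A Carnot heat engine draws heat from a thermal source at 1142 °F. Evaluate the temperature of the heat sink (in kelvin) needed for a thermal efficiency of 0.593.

T_H = 1142 °F → (1142 − 32) × 5/9 = 616.67 °C = 889.82 K.
From η = 1 − T_C/T_H, T_C = T_H·(1 − η) = 889.82 × (1 − 0.593) = 362 K.

T_C ≈ 362 K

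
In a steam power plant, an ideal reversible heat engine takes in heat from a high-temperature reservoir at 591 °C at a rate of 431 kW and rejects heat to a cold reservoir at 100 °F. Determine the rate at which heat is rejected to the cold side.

T_H = 591 °C → 591 + 273.15 = 864.15 K.
T_C = 100 °F → (100 − 32) × 5/9 = 37.78 °C = 310.93 K.
η_rev = 1 − T_C/T_H = 1 − 310.93/864.15 = 0.6402.
For a reversible cycle Q_C/Q_H = T_C/T_H, so Q_C = 431 × 310.93/864.15 = 155 kW.

Q̇_C ≈ 155 kW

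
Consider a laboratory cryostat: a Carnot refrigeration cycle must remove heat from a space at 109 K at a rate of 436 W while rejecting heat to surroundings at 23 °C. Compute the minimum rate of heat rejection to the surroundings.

T_H = 23 °C → 23 + 273.15 = 296.15 K.
For a reversible cycle Q_H/Q_C = T_H/T_C, so Q_H = Q_C·T_H/T_C = 436 × 296.15/109.00 = 1185 W.

Q̇_H ≈ 1185 W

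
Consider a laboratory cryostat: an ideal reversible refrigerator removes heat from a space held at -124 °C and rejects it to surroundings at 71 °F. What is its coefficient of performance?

COP_R ≈ 1.02

T_H = 71 °F → (71 − 32) × 5/9 = 21.67 °C = 294.82 K.
T_C = -124 °C → -124 + 273.15 = 149.15 K.
Carnot COP: COP_R = T_C/(T_H − T_C) = 149.15/(294.82 − 149.15) = 1.02.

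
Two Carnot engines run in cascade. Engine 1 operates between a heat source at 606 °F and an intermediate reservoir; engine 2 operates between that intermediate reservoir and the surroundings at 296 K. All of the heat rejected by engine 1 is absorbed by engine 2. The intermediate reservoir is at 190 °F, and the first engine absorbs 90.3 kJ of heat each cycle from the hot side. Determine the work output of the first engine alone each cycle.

W₁ ≈ 35.25 kJ

T_H = 606 °F → (606 − 32) × 5/9 = 318.89 °C = 592.04 K.
T_m = 190 °F → (190 − 32) × 5/9 = 87.78 °C = 360.93 K.
First-stage efficiency η₁ = 1 − T_m/T_H = 1 − 360.93/592.04 = 0.3904.
W₁ = η₁·Q_H = 0.3904 × 90.3 = 35.25 kJ.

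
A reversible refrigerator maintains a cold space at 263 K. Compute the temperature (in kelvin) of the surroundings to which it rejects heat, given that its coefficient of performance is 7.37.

T_H ≈ 299 K

COP_R = T_C/(T_H − T_C) ⇒ T_H = T_C·(1 + 1/COP_R) = 263.00 × (1 + 1/7.37) = 299 K.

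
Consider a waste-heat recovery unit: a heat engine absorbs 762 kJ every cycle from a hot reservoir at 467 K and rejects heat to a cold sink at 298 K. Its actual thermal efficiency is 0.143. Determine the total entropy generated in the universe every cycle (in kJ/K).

W = η·Q_H = 0.143 × 762 = 109.0 kJ, so Q_C = Q_H − W = 653.0 kJ.
The hot reservoir loses entropy Q_H/T_H = 762/467.00 = 1.632 kJ/K; the cold reservoir gains Q_C/T_C = 653.0/298.00 = 2.191 kJ/K.
ΔS_univ = −Q_H/T_H + Q_C/T_C = 0.5597 kJ/K (> 0, since η = 0.143 < η_Carnot = 0.362).

ΔS_univ ≈ 0.5597 kJ/K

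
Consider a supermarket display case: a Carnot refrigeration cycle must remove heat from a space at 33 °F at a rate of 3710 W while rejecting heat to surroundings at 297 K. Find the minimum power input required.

Ẇ_in ≈ 316 W

T_C = 33 °F → (33 − 32) × 5/9 = 0.56 °C = 273.71 K.
The reversible coefficient of performance is COP_R = T_C/(T_H − T_C) = 273.71/23.29 = 11.7498.
W = Q_C/COP_R = 3710/11.7498 = 316 W.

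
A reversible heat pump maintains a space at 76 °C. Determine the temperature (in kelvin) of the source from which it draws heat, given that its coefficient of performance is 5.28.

T_C ≈ 283 K

T_H = 76 °C → 76 + 273.15 = 349.15 K.
COP_HP = T_H/(T_H − T_C) ⇒ T_C = T_H·(COP_HP − 1)/COP_HP = 349.15 × (5.28 − 1)/5.28 = 283 K.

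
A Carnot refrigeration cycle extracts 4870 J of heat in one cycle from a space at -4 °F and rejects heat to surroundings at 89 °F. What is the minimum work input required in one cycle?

W_in ≈ 994 J

T_H = 89 °F → (89 − 32) × 5/9 = 31.67 °C = 304.82 K.
T_C = -4 °F → (-4 − 32) × 5/9 = -20.00 °C = 253.15 K.
COP_R = T_C/(T_H − T_C) = 253.15/51.67 = 4.8997.
W = Q_C/COP_R = 4870/4.8997 = 994 J.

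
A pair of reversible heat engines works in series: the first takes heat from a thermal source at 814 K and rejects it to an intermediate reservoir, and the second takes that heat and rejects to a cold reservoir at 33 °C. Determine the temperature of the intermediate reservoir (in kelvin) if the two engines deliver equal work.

T_m ≈ 560 K

T_C = 33 °C → 33 + 273.15 = 306.15 K.
For reversible stages Q_m = Q_H·(T_m/T_H). Setting W₁ = Q_H(1 − T_m/T_H) equal to W₂ = Q_m(1 − T_C/T_m) = Q_H·(T_m − T_C)/T_H gives T_H − T_m = T_m − T_C, so T_m = (T_H + T_C)/2 = (814.00 + 306.15)/2 = 560 K.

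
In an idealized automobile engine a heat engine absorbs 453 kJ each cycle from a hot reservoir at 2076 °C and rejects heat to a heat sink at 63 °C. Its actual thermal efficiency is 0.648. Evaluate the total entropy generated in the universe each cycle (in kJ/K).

T_H = 2076 °C → 2076 + 273.15 = 2349.15 K.
T_C = 63 °C → 63 + 273.15 = 336.15 K.
W = η·Q_H = 0.648 × 453 = 293.5 kJ, so Q_C = Q_H − W = 159.5 kJ.
Entropy balance on the reservoirs: −Q_H/T_H = -0.1928 kJ/K, +Q_C/T_C = 0.4744 kJ/K.
ΔS_univ = −Q_H/T_H + Q_C/T_C = 0.2815 kJ/K (> 0, since η = 0.648 < η_Carnot = 0.857).

ΔS_univ ≈ 0.2815 kJ/K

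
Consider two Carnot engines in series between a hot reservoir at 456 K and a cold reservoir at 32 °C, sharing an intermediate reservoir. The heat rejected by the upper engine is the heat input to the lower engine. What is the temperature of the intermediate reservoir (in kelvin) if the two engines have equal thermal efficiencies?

T_m ≈ 373 K

T_C = 32 °C → 32 + 273.15 = 305.15 K.
Equal efficiencies require 1 − T_m/T_H = 1 − T_C/T_m, i.e. T_m/T_H = T_C/T_m, so T_m = √(T_H·T_C) = √(456.00 × 305.15) = 373 K.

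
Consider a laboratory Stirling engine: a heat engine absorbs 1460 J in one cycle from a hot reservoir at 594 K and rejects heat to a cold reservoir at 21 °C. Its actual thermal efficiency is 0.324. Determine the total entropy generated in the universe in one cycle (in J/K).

ΔS_univ ≈ 0.897 J/K

T_C = 21 °C → 21 + 273.15 = 294.15 K.
W = η·Q_H = 0.324 × 1460 = 473.0 J, so Q_C = Q_H − W = 987.0 J.
Entropy balance on the reservoirs: −Q_H/T_H = -2.458 J/K, +Q_C/T_C = 3.355 J/K.
ΔS_univ = −Q_H/T_H + Q_C/T_C = 0.897 J/K (> 0, since η = 0.324 < η_Carnot = 0.505).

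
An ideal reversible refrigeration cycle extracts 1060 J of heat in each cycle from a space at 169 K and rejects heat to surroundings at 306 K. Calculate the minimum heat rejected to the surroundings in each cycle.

Q_H ≈ 1920 J

For a reversible cycle Q_H/Q_C = T_H/T_C, so Q_H = Q_C·T_H/T_C = 1060 × 306.00/169.00 = 1920 J.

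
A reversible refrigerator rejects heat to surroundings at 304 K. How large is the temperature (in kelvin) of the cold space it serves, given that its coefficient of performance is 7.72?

COP_R = T_C/(T_H − T_C) ⇒ T_C = T_H·COP_R/(1 + COP_R) = 304.00 × 7.72/(1 + 7.72) = 269.1 K.

T_C ≈ 269.1 K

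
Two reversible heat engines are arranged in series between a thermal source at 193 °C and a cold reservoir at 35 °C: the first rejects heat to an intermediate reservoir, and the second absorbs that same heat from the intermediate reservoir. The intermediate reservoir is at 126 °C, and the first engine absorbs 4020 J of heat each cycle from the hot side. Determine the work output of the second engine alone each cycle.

T_H = 193 °C → 193 + 273.15 = 466.15 K.
T_C = 35 °C → 35 + 273.15 = 308.15 K.
T_m = 126 °C → 126 + 273.15 = 399.15 K.
Heat entering the second stage: Q_m = Q_H·(T_m/T_H) = 4020 × 399.15/466.15 = 3442 J.
Second-stage efficiency η₂ = 1 − T_C/T_m = 1 − 308.15/399.15 = 0.2280, so W₂ = η₂·Q_m = 784.8 J.

W₂ ≈ 784.8 J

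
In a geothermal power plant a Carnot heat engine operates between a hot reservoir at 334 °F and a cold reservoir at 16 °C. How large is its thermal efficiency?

T_H = 334 °F → (334 − 32) × 5/9 = 167.78 °C = 440.93 K.
T_C = 16 °C → 16 + 273.15 = 289.15 K.
η_rev = 1 − T_C/T_H = 1 − 289.15/440.93 = 0.344.

η ≈ 0.344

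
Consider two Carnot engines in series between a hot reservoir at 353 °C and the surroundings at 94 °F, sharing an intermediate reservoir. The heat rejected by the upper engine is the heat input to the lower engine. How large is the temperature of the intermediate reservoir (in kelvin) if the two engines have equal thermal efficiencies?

T_H = 353 °C → 353 + 273.15 = 626.15 K.
T_C = 94 °F → (94 − 32) × 5/9 = 34.44 °C = 307.59 K.
Equal efficiencies require 1 − T_m/T_H = 1 − T_C/T_m, i.e. T_m/T_H = T_C/T_m, so T_m = √(T_H·T_C) = √(626.15 × 307.59) = 438.9 K.

T_m ≈ 438.9 K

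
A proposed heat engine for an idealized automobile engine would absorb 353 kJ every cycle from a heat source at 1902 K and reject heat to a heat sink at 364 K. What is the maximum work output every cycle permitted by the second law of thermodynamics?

No engine can exceed the Carnot limit: η_max = 1 − T_C/T_H = 1 − 364.00/1902.00 = 0.8086.
W_max = η_max · Q_H = 0.8086 × 353 = 285 kJ.

W_max ≈ 285 kJ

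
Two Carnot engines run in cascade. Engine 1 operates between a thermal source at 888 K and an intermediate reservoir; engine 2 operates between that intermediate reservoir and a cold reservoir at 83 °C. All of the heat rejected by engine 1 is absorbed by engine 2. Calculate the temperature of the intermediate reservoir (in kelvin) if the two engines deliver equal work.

T_C = 83 °C → 83 + 273.15 = 356.15 K.
For reversible stages Q_m = Q_H·(T_m/T_H). Setting W₁ = Q_H(1 − T_m/T_H) equal to W₂ = Q_m(1 − T_C/T_m) = Q_H·(T_m − T_C)/T_H gives T_H − T_m = T_m − T_C, so T_m = (T_H + T_C)/2 = (888.00 + 356.15)/2 = 622.1 K.

T_m ≈ 622.1 K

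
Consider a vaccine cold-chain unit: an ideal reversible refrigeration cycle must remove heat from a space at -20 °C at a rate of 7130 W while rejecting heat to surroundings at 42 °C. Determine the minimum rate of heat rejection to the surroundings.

Q̇_H ≈ 8876 W

T_H = 42 °C → 42 + 273.15 = 315.15 K.
T_C = -20 °C → -20 + 273.15 = 253.15 K.
For a reversible cycle Q_H/Q_C = T_H/T_C, so Q_H = Q_C·T_H/T_C = 7130 × 315.15/253.15 = 8876 W.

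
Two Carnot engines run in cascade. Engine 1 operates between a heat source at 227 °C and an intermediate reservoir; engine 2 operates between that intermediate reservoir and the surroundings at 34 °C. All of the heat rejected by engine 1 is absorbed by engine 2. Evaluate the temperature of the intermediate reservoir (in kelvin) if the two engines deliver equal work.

T_m ≈ 403.6 K

T_H = 227 °C → 227 + 273.15 = 500.15 K.
T_C = 34 °C → 34 + 273.15 = 307.15 K.
For reversible stages Q_m = Q_H·(T_m/T_H). Setting W₁ = Q_H(1 − T_m/T_H) equal to W₂ = Q_m(1 − T_C/T_m) = Q_H·(T_m − T_C)/T_H gives T_H − T_m = T_m − T_C, so T_m = (T_H + T_C)/2 = (500.15 + 307.15)/2 = 403.6 K.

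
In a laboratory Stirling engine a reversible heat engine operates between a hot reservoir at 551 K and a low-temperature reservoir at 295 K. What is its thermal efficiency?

η ≈ 0.4646

η_rev = 1 − T_C/T_H = 1 − 295.00/551.00 = 0.4646.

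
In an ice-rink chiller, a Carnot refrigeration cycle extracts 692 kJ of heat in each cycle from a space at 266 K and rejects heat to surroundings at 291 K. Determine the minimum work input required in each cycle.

W_in ≈ 65.0 kJ

Carnot COP: COP_R = T_C/(T_H − T_C) = 266.00/25.00 = 10.6400.
W = Q_C/COP_R = 692/10.6400 = 65.0 kJ.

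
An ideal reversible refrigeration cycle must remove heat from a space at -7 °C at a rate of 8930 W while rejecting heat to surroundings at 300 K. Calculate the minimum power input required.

Ẇ_in ≈ 1140 W

T_C = -7 °C → -7 + 273.15 = 266.15 K.
Carnot COP: COP_R = T_C/(T_H − T_C) = 266.15/33.85 = 7.8626.
W = Q_C/COP_R = 8930/7.8626 = 1140 W.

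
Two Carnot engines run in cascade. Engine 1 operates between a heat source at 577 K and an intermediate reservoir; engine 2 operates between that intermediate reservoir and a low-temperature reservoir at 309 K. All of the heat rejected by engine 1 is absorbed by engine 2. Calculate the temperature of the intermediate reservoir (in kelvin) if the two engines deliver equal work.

For reversible stages Q_m = Q_H·(T_m/T_H). Setting W₁ = Q_H(1 − T_m/T_H) equal to W₂ = Q_m(1 − T_C/T_m) = Q_H·(T_m − T_C)/T_H gives T_H − T_m = T_m − T_C, so T_m = (T_H + T_C)/2 = (577.00 + 309.00)/2 = 443.0 K.

T_m ≈ 443.0 K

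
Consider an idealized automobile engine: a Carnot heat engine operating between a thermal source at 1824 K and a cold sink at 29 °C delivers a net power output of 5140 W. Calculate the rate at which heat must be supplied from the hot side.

T_C = 29 °C → 29 + 273.15 = 302.15 K.
The Carnot efficiency is η = 1 − T_C/T_H = 1 − 302.15/1824.00 = 0.8343.
Q_H = W/η = 5140/0.8343 = 6160 W.

Q̇_H ≈ 6160 W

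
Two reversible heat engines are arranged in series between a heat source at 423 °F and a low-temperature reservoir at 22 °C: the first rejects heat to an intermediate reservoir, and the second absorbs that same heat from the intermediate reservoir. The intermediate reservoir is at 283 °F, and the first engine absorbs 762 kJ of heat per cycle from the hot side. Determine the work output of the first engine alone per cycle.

W₁ ≈ 121 kJ

T_H = 423 °F → (423 − 32) × 5/9 = 217.22 °C = 490.37 K.
T_C = 22 °C → 22 + 273.15 = 295.15 K.
T_m = 283 °F → (283 − 32) × 5/9 = 139.44 °C = 412.59 K.
First-stage efficiency η₁ = 1 − T_m/T_H = 1 − 412.59/490.37 = 0.1586.
W₁ = η₁·Q_H = 0.1586 × 762 = 121 kJ.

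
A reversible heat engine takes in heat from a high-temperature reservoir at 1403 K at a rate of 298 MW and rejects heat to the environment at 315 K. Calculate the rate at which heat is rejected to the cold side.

η_rev = 1 − T_C/T_H = 1 − 315.00/1403.00 = 0.7755.
For a reversible cycle Q_C/Q_H = T_C/T_H, so Q_C = 298 × 315.00/1403.00 = 66.9 MW.

Q̇_C ≈ 66.9 MW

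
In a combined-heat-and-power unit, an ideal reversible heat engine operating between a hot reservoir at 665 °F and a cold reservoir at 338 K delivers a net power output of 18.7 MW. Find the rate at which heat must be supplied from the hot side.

Q̇_H ≈ 40.74 MW

T_H = 665 °F → (665 − 32) × 5/9 = 351.67 °C = 624.82 K.
For a reversible engine, η = 1 − T_C/T_H = 1 − 338.00/624.82 = 0.4590.
Q_H = W/η = 18.7/0.4590 = 40.74 MW.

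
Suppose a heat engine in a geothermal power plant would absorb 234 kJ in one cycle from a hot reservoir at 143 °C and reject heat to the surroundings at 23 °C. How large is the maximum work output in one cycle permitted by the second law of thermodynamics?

W_max ≈ 67.48 kJ

T_H = 143 °C → 143 + 273.15 = 416.15 K.
T_C = 23 °C → 23 + 273.15 = 296.15 K.
By the Carnot theorem, η_max = 1 − T_C/T_H = 1 − 296.15/416.15 = 0.2884.
W_max = η_max · Q_H = 0.2884 × 234 = 67.48 kJ.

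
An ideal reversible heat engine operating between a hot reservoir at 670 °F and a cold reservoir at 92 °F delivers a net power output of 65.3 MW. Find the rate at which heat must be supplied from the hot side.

Q̇_H ≈ 128 MW

T_H = 670 °F → (670 − 32) × 5/9 = 354.44 °C = 627.59 K.
T_C = 92 °F → (92 − 32) × 5/9 = 33.33 °C = 306.48 K.
Since the cycle is reversible, η = 1 − T_C/T_H = 1 − 306.48/627.59 = 0.5117.
Q_H = W/η = 65.3/0.5117 = 128 MW.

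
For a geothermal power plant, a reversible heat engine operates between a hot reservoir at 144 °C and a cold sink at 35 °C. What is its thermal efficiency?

T_H = 144 °C → 144 + 273.15 = 417.15 K.
T_C = 35 °C → 35 + 273.15 = 308.15 K.
The Carnot efficiency is η = 1 − T_C/T_H = 1 − 308.15/417.15 = 0.261.

η ≈ 0.261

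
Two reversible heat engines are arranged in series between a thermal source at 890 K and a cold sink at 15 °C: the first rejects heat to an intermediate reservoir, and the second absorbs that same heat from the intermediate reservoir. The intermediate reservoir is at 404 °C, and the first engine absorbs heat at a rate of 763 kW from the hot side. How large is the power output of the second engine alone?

T_C = 15 °C → 15 + 273.15 = 288.15 K.
T_m = 404 °C → 404 + 273.15 = 677.15 K.
Heat entering the second stage: Q_m = Q_H·(T_m/T_H) = 763 × 677.15/890.00 = 581 kW.
Second-stage efficiency η₂ = 1 − T_C/T_m = 1 − 288.15/677.15 = 0.5745, so W₂ = η₂·Q_m = 333 kW.

Ẇ₂ ≈ 333 kW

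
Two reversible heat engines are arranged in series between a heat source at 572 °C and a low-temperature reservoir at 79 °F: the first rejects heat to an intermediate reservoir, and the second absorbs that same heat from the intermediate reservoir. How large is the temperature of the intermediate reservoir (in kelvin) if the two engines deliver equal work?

T_m ≈ 572 K

T_H = 572 °C → 572 + 273.15 = 845.15 K.
T_C = 79 °F → (79 − 32) × 5/9 = 26.11 °C = 299.26 K.
For reversible stages Q_m = Q_H·(T_m/T_H). Setting W₁ = Q_H(1 − T_m/T_H) equal to W₂ = Q_m(1 − T_C/T_m) = Q_H·(T_m − T_C)/T_H gives T_H − T_m = T_m − T_C, so T_m = (T_H + T_C)/2 = (845.15 + 299.26)/2 = 572 K.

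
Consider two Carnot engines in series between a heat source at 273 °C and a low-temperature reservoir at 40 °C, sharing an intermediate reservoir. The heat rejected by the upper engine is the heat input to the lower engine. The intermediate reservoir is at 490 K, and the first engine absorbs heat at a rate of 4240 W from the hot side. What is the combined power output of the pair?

Ẇ_total ≈ 1810 W

T_H = 273 °C → 273 + 273.15 = 546.15 K.
T_C = 40 °C → 40 + 273.15 = 313.15 K.
Two reversible stages in series are equivalent to a single Carnot engine between T_H and T_C, so η_total = 1 − T_C/T_H = 1 − 313.15/546.15 = 0.4266.
W_total = η_total · Q_H = 0.4266 × 4240 = 1810 W.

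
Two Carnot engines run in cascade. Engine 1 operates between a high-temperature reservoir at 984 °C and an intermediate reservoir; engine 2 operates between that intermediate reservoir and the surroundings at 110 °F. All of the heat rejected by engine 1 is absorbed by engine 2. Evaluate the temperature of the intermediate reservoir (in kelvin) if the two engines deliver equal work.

T_m ≈ 786.8 K

T_H = 984 °C → 984 + 273.15 = 1257.15 K.
T_C = 110 °F → (110 − 32) × 5/9 = 43.33 °C = 316.48 K.
For reversible stages Q_m = Q_H·(T_m/T_H). Setting W₁ = Q_H(1 − T_m/T_H) equal to W₂ = Q_m(1 − T_C/T_m) = Q_H·(T_m − T_C)/T_H gives T_H − T_m = T_m − T_C, so T_m = (T_H + T_C)/2 = (1257.15 + 316.48)/2 = 786.8 K.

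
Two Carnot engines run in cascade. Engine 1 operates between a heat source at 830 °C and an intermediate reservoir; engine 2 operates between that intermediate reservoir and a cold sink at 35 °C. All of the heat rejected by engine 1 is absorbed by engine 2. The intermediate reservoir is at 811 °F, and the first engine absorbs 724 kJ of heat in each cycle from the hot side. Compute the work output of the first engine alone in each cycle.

W₁ ≈ 261 kJ

T_H = 830 °C → 830 + 273.15 = 1103.15 K.
T_C = 35 °C → 35 + 273.15 = 308.15 K.
T_m = 811 °F → (811 − 32) × 5/9 = 432.78 °C = 705.93 K.
First-stage efficiency η₁ = 1 − T_m/T_H = 1 − 705.93/1103.15 = 0.3601.
W₁ = η₁·Q_H = 0.3601 × 724 = 261 kJ.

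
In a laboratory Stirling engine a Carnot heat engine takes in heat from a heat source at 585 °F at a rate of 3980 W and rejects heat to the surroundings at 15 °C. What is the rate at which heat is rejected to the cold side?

Q̇_C ≈ 1980 W

T_H = 585 °F → (585 − 32) × 5/9 = 307.22 °C = 580.37 K.
T_C = 15 °C → 15 + 273.15 = 288.15 K.
For a reversible engine, η = 1 − T_C/T_H = 1 − 288.15/580.37 = 0.5035.
For a reversible cycle Q_C/Q_H = T_C/T_H, so Q_C = 3980 × 288.15/580.37 = 1980 W.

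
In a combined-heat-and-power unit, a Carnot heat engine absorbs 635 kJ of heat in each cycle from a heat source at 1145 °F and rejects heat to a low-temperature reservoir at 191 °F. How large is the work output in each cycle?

W ≈ 378 kJ

T_H = 1145 °F → (1145 − 32) × 5/9 = 618.33 °C = 891.48 K.
T_C = 191 °F → (191 − 32) × 5/9 = 88.33 °C = 361.48 K.
For a reversible engine, η = 1 − T_C/T_H = 1 − 361.48/891.48 = 0.5945.
W = η·Q_H = 0.5945 × 635 = 378 kJ.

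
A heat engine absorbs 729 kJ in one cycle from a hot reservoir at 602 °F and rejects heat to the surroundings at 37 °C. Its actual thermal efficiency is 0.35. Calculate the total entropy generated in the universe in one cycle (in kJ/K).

T_H = 602 °F → (602 − 32) × 5/9 = 316.67 °C = 589.82 K.
T_C = 37 °C → 37 + 273.15 = 310.15 K.
W = η·Q_H = 0.35 × 729 = 255.1 kJ, so Q_C = Q_H − W = 473.9 kJ.
Reservoir entropy changes: ΔS_H = −Q_H/T_H = −729/589.82 = -1.236 kJ/K and ΔS_C = +Q_C/T_C = 473.9/310.15 = 1.528 kJ/K.
ΔS_univ = −Q_H/T_H + Q_C/T_C = 0.292 kJ/K (> 0, since η = 0.35 < η_Carnot = 0.474).

ΔS_univ ≈ 0.292 kJ/K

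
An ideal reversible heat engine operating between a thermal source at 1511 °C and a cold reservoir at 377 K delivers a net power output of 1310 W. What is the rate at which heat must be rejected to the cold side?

T_H = 1511 °C → 1511 + 273.15 = 1784.15 K.
η_rev = 1 − T_C/T_H = 1 − 377.00/1784.15 = 0.7887.
Since Q_C/Q_H = T_C/T_H and Q_H = W/η, Q_C = W·T_C/(T_H − T_C) = 1310 × 377.00/1407.15 = 351 W.

Q̇_C ≈ 351 W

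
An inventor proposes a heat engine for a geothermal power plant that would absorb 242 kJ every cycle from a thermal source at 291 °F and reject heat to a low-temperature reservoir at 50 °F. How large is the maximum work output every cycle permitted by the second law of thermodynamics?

W_max ≈ 77.69 kJ

T_H = 291 °F → (291 − 32) × 5/9 = 143.89 °C = 417.04 K.
T_C = 50 °F → (50 − 32) × 5/9 = 10.00 °C = 283.15 K.
By the Carnot theorem, η_max = 1 − T_C/T_H = 1 − 283.15/417.04 = 0.3210.
W_max = η_max · Q_H = 0.3210 × 242 = 77.69 kJ.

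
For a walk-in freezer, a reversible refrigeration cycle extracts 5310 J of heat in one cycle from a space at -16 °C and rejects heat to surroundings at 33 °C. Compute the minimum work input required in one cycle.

T_H = 33 °C → 33 + 273.15 = 306.15 K.
T_C = -16 °C → -16 + 273.15 = 257.15 K.
COP_R = T_C/(T_H − T_C) = 257.15/49.00 = 5.2480.
W = Q_C/COP_R = 5310/5.2480 = 1012 J.

W_in ≈ 1012 J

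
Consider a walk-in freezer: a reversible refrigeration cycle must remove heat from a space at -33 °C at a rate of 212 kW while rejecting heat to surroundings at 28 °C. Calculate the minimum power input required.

T_H = 28 °C → 28 + 273.15 = 301.15 K.
T_C = -33 °C → -33 + 273.15 = 240.15 K.
Carnot COP: COP_R = T_C/(T_H − T_C) = 240.15/61.00 = 3.9369.
W = Q_C/COP_R = 212/3.9369 = 53.85 kW.

Ẇ_in ≈ 53.85 kW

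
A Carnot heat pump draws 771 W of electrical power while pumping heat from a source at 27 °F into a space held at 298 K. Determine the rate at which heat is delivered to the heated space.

T_C = 27 °F → (27 − 32) × 5/9 = -2.78 °C = 270.37 K.
The Carnot heat-pump COP is COP_HP = T_H/(T_H − T_C) = 298.00/27.63 = 10.7862.
Q_H = COP_HP · W = 10.7862 × 771 = 8316 W.

Q̇_H ≈ 8316 W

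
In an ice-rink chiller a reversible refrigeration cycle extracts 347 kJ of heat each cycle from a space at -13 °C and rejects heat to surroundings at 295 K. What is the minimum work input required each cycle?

T_C = -13 °C → -13 + 273.15 = 260.15 K.
For a reversible refrigerator, COP_R = T_C/(T_H − T_C) = 260.15/34.85 = 7.4648.
W = Q_C/COP_R = 347/7.4648 = 46.5 kJ.

W_in ≈ 46.5 kJ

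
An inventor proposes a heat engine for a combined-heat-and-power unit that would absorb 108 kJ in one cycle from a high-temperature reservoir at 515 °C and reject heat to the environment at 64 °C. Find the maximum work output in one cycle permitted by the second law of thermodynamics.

W_max ≈ 61.8 kJ

T_H = 515 °C → 515 + 273.15 = 788.15 K.
T_C = 64 °C → 64 + 273.15 = 337.15 K.
The second-law ceiling is the Carnot efficiency, η_max = 1 − T_C/T_H = 1 − 337.15/788.15 = 0.5722.
W_max = η_max · Q_H = 0.5722 × 108 = 61.8 kJ.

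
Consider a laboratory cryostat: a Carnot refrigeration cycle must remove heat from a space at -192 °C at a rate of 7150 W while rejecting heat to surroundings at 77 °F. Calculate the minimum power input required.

Ẇ_in ≈ 19100 W

T_H = 77 °F → (77 − 32) × 5/9 = 25.00 °C = 298.15 K.
T_C = -192 °C → -192 + 273.15 = 81.15 K.
For a reversible refrigerator, COP_R = T_C/(T_H − T_C) = 81.15/217.00 = 0.3740.
W = Q_C/COP_R = 7150/0.3740 = 19100 W.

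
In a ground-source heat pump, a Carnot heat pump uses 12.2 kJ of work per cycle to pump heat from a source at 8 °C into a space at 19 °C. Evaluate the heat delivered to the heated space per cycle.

Q_H ≈ 324.0 kJ

T_H = 19 °C → 19 + 273.15 = 292.15 K.
T_C = 8 °C → 8 + 273.15 = 281.15 K.
For a reversible heat pump, COP_HP = T_H/(T_H − T_C) = 292.15/11.00 = 26.5591.
Q_H = COP_HP · W = 26.5591 × 12.2 = 324.0 kJ.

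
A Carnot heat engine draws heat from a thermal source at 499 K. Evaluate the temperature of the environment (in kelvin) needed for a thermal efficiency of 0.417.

From η = 1 − T_C/T_H, T_C = T_H·(1 − η) = 499.00 × (1 − 0.417) = 290.9 K.

T_C ≈ 290.9 K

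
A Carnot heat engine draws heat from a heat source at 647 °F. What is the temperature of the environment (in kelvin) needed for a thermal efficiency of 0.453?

T_C ≈ 336.3 K

T_H = 647 °F → (647 − 32) × 5/9 = 341.67 °C = 614.82 K.
From η = 1 − T_C/T_H, T_C = T_H·(1 − η) = 614.82 × (1 − 0.453) = 336.3 K.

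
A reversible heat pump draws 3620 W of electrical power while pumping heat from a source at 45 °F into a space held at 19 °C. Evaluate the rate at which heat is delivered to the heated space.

T_H = 19 °C → 19 + 273.15 = 292.15 K.
T_C = 45 °F → (45 − 32) × 5/9 = 7.22 °C = 280.37 K.
For a reversible heat pump, COP_HP = T_H/(T_H − T_C) = 292.15/11.78 = 24.8052.
Q_H = COP_HP · W = 24.8052 × 3620 = 89790 W.

Q̇_H ≈ 89790 W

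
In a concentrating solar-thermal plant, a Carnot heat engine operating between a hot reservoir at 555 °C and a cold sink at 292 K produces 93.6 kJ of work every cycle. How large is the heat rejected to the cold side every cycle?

T_H = 555 °C → 555 + 273.15 = 828.15 K.
η_rev = 1 − T_C/T_H = 1 − 292.00/828.15 = 0.6474.
Since Q_C/Q_H = T_C/T_H and Q_H = W/η, Q_C = W·T_C/(T_H − T_C) = 93.6 × 292.00/536.15 = 51.0 kJ.

Q_C ≈ 51.0 kJ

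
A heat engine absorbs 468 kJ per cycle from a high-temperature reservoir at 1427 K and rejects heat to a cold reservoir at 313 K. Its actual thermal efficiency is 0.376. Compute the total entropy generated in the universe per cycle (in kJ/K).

W = η·Q_H = 0.376 × 468 = 176.0 kJ, so Q_C = Q_H − W = 292.0 kJ.
Reservoir entropy changes: ΔS_H = −Q_H/T_H = −468/1427.00 = -0.3280 kJ/K and ΔS_C = +Q_C/T_C = 292.0/313.00 = 0.9330 kJ/K.
ΔS_univ = −Q_H/T_H + Q_C/T_C = 0.605 kJ/K (> 0, since η = 0.376 < η_Carnot = 0.781).

ΔS_univ ≈ 0.605 kJ/K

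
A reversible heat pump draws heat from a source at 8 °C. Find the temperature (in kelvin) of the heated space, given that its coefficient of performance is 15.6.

T_C = 8 °C → 8 + 273.15 = 281.15 K.
COP_HP = T_H/(T_H − T_C) ⇒ T_H = T_C·COP_HP/(COP_HP − 1) = 281.15 × 15.6/(15.6 − 1) = 300 K.

T_H ≈ 300 K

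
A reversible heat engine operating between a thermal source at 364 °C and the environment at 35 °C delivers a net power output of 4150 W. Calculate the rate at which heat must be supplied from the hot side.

Q̇_H ≈ 8037 W

T_H = 364 °C → 364 + 273.15 = 637.15 K.
T_C = 35 °C → 35 + 273.15 = 308.15 K.
The Carnot efficiency is η = 1 − T_C/T_H = 1 − 308.15/637.15 = 0.5164.
Q_H = W/η = 4150/0.5164 = 8037 W.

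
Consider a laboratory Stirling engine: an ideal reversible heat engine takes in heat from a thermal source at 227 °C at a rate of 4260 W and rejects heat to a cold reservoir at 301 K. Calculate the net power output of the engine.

T_H = 227 °C → 227 + 273.15 = 500.15 K.
Since the cycle is reversible, η = 1 − T_C/T_H = 1 − 301.00/500.15 = 0.3982.
W = η·Q_H = 0.3982 × 4260 = 1700 W.

Ẇ ≈ 1700 W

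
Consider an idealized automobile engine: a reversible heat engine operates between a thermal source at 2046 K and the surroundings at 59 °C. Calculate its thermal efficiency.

T_C = 59 °C → 59 + 273.15 = 332.15 K.
Carnot efficiency: η = 1 − T_C/T_H = 1 − 332.15/2046.00 = 0.838.

η ≈ 0.838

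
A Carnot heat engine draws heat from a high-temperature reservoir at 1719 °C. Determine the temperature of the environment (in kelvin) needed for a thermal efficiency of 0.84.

T_H = 1719 °C → 1719 + 273.15 = 1992.15 K.
From η = 1 − T_C/T_H, T_C = T_H·(1 − η) = 1992.15 × (1 − 0.84) = 318.7 K.

T_C ≈ 318.7 K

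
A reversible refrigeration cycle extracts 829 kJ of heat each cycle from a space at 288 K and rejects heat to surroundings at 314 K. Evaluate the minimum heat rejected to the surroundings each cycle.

For a reversible cycle Q_H/Q_C = T_H/T_C, so Q_H = Q_C·T_H/T_C = 829 × 314.00/288.00 = 904 kJ.

Q_H ≈ 904 kJ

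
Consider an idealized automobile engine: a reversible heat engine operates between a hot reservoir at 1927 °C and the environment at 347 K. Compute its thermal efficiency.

η ≈ 0.842

T_H = 1927 °C → 1927 + 273.15 = 2200.15 K.
η_rev = 1 − T_C/T_H = 1 − 347.00/2200.15 = 0.842.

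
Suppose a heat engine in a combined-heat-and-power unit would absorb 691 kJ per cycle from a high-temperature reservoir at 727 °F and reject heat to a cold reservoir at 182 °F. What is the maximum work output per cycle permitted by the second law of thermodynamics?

T_H = 727 °F → (727 − 32) × 5/9 = 386.11 °C = 659.26 K.
T_C = 182 °F → (182 − 32) × 5/9 = 83.33 °C = 356.48 K.
The second-law ceiling is the Carnot efficiency, η_max = 1 − T_C/T_H = 1 − 356.48/659.26 = 0.4593.
W_max = η_max · Q_H = 0.4593 × 691 = 317 kJ.

W_max ≈ 317 kJ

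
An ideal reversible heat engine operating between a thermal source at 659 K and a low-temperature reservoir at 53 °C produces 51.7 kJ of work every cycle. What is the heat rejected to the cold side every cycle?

Q_C ≈ 50.7 kJ

T_C = 53 °C → 53 + 273.15 = 326.15 K.
The Carnot efficiency is η = 1 − T_C/T_H = 1 − 326.15/659.00 = 0.5051.
Since Q_C/Q_H = T_C/T_H and Q_H = W/η, Q_C = W·T_C/(T_H − T_C) = 51.7 × 326.15/332.85 = 50.7 kJ.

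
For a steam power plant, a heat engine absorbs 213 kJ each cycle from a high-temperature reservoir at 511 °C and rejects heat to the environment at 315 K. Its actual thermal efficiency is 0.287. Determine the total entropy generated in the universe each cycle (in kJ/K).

ΔS_univ ≈ 0.2105 kJ/K

T_H = 511 °C → 511 + 273.15 = 784.15 K.
W = η·Q_H = 0.287 × 213 = 61.13 kJ, so Q_C = Q_H − W = 151.9 kJ.
Entropy balance on the reservoirs: −Q_H/T_H = -0.2716 kJ/K, +Q_C/T_C = 0.4821 kJ/K.
ΔS_univ = −Q_H/T_H + Q_C/T_C = 0.2105 kJ/K (> 0, since η = 0.287 < η_Carnot = 0.598).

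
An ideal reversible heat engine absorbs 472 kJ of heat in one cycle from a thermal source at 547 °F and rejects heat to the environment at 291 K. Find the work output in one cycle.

T_H = 547 °F → (547 − 32) × 5/9 = 286.11 °C = 559.26 K.
For a reversible engine, η = 1 − T_C/T_H = 1 − 291.00/559.26 = 0.4797.
W = η·Q_H = 0.4797 × 472 = 226 kJ.

W ≈ 226 kJ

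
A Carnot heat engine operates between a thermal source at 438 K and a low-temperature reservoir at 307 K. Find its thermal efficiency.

The Carnot efficiency is η = 1 − T_C/T_H = 1 − 307.00/438.00 = 0.299.

η ≈ 0.299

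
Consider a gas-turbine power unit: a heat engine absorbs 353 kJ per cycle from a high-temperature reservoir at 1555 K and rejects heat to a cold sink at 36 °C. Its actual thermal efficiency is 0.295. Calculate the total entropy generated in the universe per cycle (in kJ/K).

T_C = 36 °C → 36 + 273.15 = 309.15 K.
W = η·Q_H = 0.295 × 353 = 104.1 kJ, so Q_C = Q_H − W = 248.9 kJ.
The hot reservoir loses entropy Q_H/T_H = 353/1555.00 = 0.2270 kJ/K; the cold reservoir gains Q_C/T_C = 248.9/309.15 = 0.8050 kJ/K.
ΔS_univ = −Q_H/T_H + Q_C/T_C = 0.5780 kJ/K (> 0, since η = 0.295 < η_Carnot = 0.801).

ΔS_univ ≈ 0.5780 kJ/K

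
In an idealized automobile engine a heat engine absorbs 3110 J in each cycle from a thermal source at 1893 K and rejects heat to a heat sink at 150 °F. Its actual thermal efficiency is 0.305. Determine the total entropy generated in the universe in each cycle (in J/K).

ΔS_univ ≈ 4.739 J/K

T_C = 150 °F → (150 − 32) × 5/9 = 65.56 °C = 338.71 K.
W = η·Q_H = 0.305 × 3110 = 948.5 J, so Q_C = Q_H − W = 2161 J.
Entropy balance on the reservoirs: −Q_H/T_H = -1.643 J/K, +Q_C/T_C = 6.382 J/K.
ΔS_univ = −Q_H/T_H + Q_C/T_C = 4.739 J/K (> 0, since η = 0.305 < η_Carnot = 0.821).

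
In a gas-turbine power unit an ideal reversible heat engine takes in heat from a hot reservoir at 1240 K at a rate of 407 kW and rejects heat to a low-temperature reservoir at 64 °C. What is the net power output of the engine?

T_C = 64 °C → 64 + 273.15 = 337.15 K.
η_rev = 1 − T_C/T_H = 1 − 337.15/1240.00 = 0.7281.
W = η·Q_H = 0.7281 × 407 = 296.3 kW.

Ẇ ≈ 296.3 kW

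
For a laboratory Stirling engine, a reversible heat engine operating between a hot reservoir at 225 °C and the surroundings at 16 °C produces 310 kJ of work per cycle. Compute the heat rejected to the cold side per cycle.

T_H = 225 °C → 225 + 273.15 = 498.15 K.
T_C = 16 °C → 16 + 273.15 = 289.15 K.
η_rev = 1 − T_C/T_H = 1 − 289.15/498.15 = 0.4196.
Since Q_C/Q_H = T_C/T_H and Q_H = W/η, Q_C = W·T_C/(T_H − T_C) = 310 × 289.15/209.00 = 429 kJ.

Q_C ≈ 429 kJ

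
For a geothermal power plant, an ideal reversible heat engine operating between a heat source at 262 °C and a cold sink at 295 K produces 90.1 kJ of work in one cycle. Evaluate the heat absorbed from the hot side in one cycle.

T_H = 262 °C → 262 + 273.15 = 535.15 K.
Since the cycle is reversible, η = 1 − T_C/T_H = 1 − 295.00/535.15 = 0.4488.
Q_H = W/η = 90.1/0.4488 = 200.8 kJ.

Q_H ≈ 200.8 kJ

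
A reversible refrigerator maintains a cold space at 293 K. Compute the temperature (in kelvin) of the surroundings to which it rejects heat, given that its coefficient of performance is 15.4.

T_H ≈ 312.0 K

COP_R = T_C/(T_H − T_C) ⇒ T_H = T_C·(1 + 1/COP_R) = 293.00 × (1 + 1/15.4) = 312.0 K.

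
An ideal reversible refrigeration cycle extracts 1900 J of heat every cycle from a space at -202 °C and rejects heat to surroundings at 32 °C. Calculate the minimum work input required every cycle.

T_H = 32 °C → 32 + 273.15 = 305.15 K.
T_C = -202 °C → -202 + 273.15 = 71.15 K.
For a reversible refrigerator, COP_R = T_C/(T_H − T_C) = 71.15/234.00 = 0.3041.
W = Q_C/COP_R = 1900/0.3041 = 6250 J.

W_in ≈ 6250 J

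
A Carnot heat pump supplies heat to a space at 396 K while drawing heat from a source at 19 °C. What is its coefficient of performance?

COP_HP ≈ 3.81

T_C = 19 °C → 19 + 273.15 = 292.15 K.
Reversible heating COP: COP_HP = T_H/(T_H − T_C) = 396.00/(396.00 − 292.15) = 3.81.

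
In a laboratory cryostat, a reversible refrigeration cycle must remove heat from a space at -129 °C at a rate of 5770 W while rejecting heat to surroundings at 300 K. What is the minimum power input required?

Ẇ_in ≈ 6240 W

T_C = -129 °C → -129 + 273.15 = 144.15 K.
COP_R = T_C/(T_H − T_C) = 144.15/155.85 = 0.9249.
W = Q_C/COP_R = 5770/0.9249 = 6240 W.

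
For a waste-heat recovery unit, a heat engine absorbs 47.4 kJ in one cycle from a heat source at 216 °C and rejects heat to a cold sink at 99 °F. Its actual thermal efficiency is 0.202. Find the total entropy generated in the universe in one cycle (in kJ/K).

T_H = 216 °C → 216 + 273.15 = 489.15 K.
T_C = 99 °F → (99 − 32) × 5/9 = 37.22 °C = 310.37 K.
W = η·Q_H = 0.202 × 47.4 = 9.575 kJ, so Q_C = Q_H − W = 37.83 kJ.
Reservoir entropy changes: ΔS_H = −Q_H/T_H = −47.4/489.15 = -0.09690 kJ/K and ΔS_C = +Q_C/T_C = 37.83/310.37 = 0.1219 kJ/K.
ΔS_univ = −Q_H/T_H + Q_C/T_C = 0.02497 kJ/K (> 0, since η = 0.202 < η_Carnot = 0.365).

ΔS_univ ≈ 0.02497 kJ/K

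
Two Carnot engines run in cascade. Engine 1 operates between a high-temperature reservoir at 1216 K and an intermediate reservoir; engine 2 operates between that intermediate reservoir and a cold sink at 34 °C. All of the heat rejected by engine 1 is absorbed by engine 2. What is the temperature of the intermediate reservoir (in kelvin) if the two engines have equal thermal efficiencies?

T_m ≈ 611.1 K

T_C = 34 °C → 34 + 273.15 = 307.15 K.
Equal efficiencies require 1 − T_m/T_H = 1 − T_C/T_m, i.e. T_m/T_H = T_C/T_m, so T_m = √(T_H·T_C) = √(1216.00 × 307.15) = 611.1 K.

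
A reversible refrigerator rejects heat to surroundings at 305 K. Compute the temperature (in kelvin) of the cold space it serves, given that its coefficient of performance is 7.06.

T_C ≈ 267 K

COP_R = T_C/(T_H − T_C) ⇒ T_C = T_H·COP_R/(1 + COP_R) = 305.00 × 7.06/(1 + 7.06) = 267 K.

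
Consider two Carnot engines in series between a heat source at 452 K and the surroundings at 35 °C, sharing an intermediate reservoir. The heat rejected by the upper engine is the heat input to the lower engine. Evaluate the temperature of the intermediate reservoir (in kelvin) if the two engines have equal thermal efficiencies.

T_m ≈ 373.2 K

T_C = 35 °C → 35 + 273.15 = 308.15 K.
Equal efficiencies require 1 − T_m/T_H = 1 − T_C/T_m, i.e. T_m/T_H = T_C/T_m, so T_m = √(T_H·T_C) = √(452.00 × 308.15) = 373.2 K.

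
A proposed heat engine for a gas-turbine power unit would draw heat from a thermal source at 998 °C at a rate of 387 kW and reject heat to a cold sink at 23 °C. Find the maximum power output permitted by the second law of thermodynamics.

Ẇ_max ≈ 297 kW

T_H = 998 °C → 998 + 273.15 = 1271.15 K.
T_C = 23 °C → 23 + 273.15 = 296.15 K.
By the Carnot theorem, η_max = 1 − T_C/T_H = 1 − 296.15/1271.15 = 0.7670.
W_max = η_max · Q_H = 0.7670 × 387 = 297 kW.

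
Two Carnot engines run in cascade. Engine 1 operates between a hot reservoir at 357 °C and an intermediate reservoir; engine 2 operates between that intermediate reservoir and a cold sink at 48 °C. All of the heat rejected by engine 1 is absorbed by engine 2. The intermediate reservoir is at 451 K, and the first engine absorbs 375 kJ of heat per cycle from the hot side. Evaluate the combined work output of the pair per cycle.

T_H = 357 °C → 357 + 273.15 = 630.15 K.
T_C = 48 °C → 48 + 273.15 = 321.15 K.
Two reversible stages in series are equivalent to a single Carnot engine between T_H and T_C, so η_total = 1 − T_C/T_H = 1 − 321.15/630.15 = 0.4904.
W_total = η_total · Q_H = 0.4904 × 375 = 183.9 kJ.

W_total ≈ 183.9 kJ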